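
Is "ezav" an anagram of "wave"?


Word 1: "wave" → sorted: aevw
Word 2: "ezav" → sorted: aevz
Same letters? aevw != aevz
Anagram = No


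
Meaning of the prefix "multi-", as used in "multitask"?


Prefix: multi-
Example: multitask = multi- + task
Meaning = many


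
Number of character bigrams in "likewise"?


Word: "likewise" (length 8)
Number of 2-grams = length - 2 + 1 = 8 - 2 + 1
= 7


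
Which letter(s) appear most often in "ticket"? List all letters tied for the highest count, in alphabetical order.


Word: "ticket"
Letter counts:
  'c': 1
  'e': 1
  'i': 1
  'k': 1
  't': 2
Maximum count = 2
Most frequent = 't' (2 times each)


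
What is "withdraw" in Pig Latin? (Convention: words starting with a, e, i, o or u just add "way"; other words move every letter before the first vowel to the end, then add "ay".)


Word: "withdraw"
Starts with consonant(s) → move to end, add 'ay'
Consonant cluster: "w"
Pig Latin = "ithdrawway"


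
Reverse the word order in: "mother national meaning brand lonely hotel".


Original: "mother national meaning brand lonely hotel"
Words (1..n): mother | national | meaning | brand | lonely | hotel
Reversed (n..1): hotel | lonely | brand | meaning | national | mother
Result = "hotel lonely brand meaning national mother"


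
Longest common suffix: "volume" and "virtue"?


Word 1: "volume"
Word 2: "virtue"
Comparing from end:
  Pos -1: 'e' == 'e'
  Pos -2: 'm' != 'u' (stop)
LCS = "e" (length 1)


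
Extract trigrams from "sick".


Word: "sick" (length 4)
Number of trigrams = 4 - 3 + 1 = 2
  Position 0: "sic"
  Position 1: "ick"
Trigrams = "sic", "ick"


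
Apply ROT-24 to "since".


Word: "since"
Shift: 24
Each letter → (letter + shift) mod 26:
  's' (18) + 24 = 16 → 'q'
  'i' (8) + 24 = 6 → 'g'
  'n' (13) + 24 = 11 → 'l'
  'c' (2) + 24 = 0 → 'a'
  'e' (4) + 24 = 2 → 'c'
Result = "qglac"


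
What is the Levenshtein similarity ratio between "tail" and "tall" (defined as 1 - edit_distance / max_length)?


Word 1: "tail" (length 4)
Word 2: "tall" (length 4)
One optimal edit sequence:
  1. keep 't'
  2. keep 'a'
  3. substitute 'i' -> 'l'  (+1)
  4. keep 'l'
Edit distance = 1
Max length = max(4, 4) = 4
Similarity = 1 - 1/4
= 0.7500


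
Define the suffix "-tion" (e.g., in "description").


Suffix: -tion
Example: description (describe + -tion, with a spelling change)
Meaning = act or process


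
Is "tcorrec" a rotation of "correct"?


Word: "correct", Candidate: "tcorrec"
Method: check if candidate is substring of word+word
"correctcorrect" contains "tcorrec"? Yes
Is rotation = Yes


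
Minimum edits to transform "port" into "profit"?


Word 1: "port" (length 4)
Word 2: "profit" (length 6)
One optimal edit sequence (insert/delete/substitute each cost 1):
  1. keep 'p'
  2. insert 'r'  (+1)
  3. keep 'o'
  4. insert 'f'  (+1)
  5. substitute 'r' -> 'i'  (+1)
  6. keep 't'
Total edit operations: 3
Edit distance = 3


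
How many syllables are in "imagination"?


Word: "imagination"
Syllable breakdown: i / mag / i / na / tion
Counting: 5 parts
= 5 syllables


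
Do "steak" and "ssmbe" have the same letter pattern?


Pattern of "steak": [0, 1, 2, 3, 4]
Pattern of "ssmbe": [0, 0, 1, 2, 3]
Patterns do not match
Same pattern = No


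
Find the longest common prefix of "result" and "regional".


Word 1: "result"
Word 2: "regional"
Comparing from start:
  Pos 0: 'r' == 'r'
  Pos 1: 'e' == 'e'
  Pos 2: 's' != 'g' (stop)
LCP = "re" (length 2)


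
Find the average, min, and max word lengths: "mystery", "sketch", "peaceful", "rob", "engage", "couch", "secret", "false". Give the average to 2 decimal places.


Lengths: "mystery"=7, "sketch"=6, "peaceful"=8, "rob"=3, "engage"=6, "couch"=5, "secret"=6, "false"=5
Sum = 46, Count = 8
Average = 46/8 = 5.75
= avg=5.75, min=3, max=8


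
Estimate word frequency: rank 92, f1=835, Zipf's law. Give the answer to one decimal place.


Zipf's law: f(r) = f(1) / r
f(1) = 835
f(92) = 835 / 92
= 9.1 occurrences


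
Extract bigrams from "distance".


Word: "distance" (length 8)
Number of bigrams = 8 - 2 + 1 = 7
  Position 0: "di"
  Position 1: "is"
  Position 2: "st"
  Position 3: "ta"
  Position 4: "an"
  Position 5: "nc"
  Position 6: "ce"
Bigrams = "di", "is", "st", "ta", "an", "nc", "ce"


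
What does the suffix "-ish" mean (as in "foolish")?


Suffix: -ish
Example: foolish = fool + -ish
Meaning = somewhat / having the qualities of


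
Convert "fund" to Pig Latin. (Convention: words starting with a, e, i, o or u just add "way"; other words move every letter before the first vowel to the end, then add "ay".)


Word: "fund"
Starts with consonant(s) → move to end, add 'ay'
Consonant cluster: "f"
Pig Latin = "undfay"


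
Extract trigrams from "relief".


Word: "relief" (length 6)
Number of trigrams = 6 - 3 + 1 = 4
  Position 0: "rel"
  Position 1: "eli"
  Position 2: "lie"
  Position 3: "ief"
Trigrams = "rel", "eli", "lie", "ief"


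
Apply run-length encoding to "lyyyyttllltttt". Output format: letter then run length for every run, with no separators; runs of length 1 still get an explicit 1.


String: "lyyyyttllltttt"
Scanning for consecutive runs:
  'l' x 1
  'y' x 4
  't' x 2
  'l' x 3
  't' x 4
RLE = "l1y4t2l3t4"


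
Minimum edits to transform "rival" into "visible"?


Word 1: "rival" (length 5)
Word 2: "visible" (length 7)
One optimal edit sequence (insert/delete/substitute each cost 1):
  1. substitute 'r' -> 'v'  (+1)
  2. keep 'i'
  3. insert 's'  (+1)
  4. substitute 'v' -> 'i'  (+1)
  5. substitute 'a' -> 'b'  (+1)
  6. keep 'l'
  7. insert 'e'  (+1)
Total edit operations: 5
Edit distance = 5


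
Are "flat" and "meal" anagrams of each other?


Word 1: "flat" → sorted: aflt
Word 2: "meal" → sorted: aelm
Same letters? aflt != aelm
Anagram = No


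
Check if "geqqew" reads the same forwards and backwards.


Word: "geqqew"
Reversed: "weqqeg"
Forward == Backward? geqqew != weqqeg
Palindrome = No


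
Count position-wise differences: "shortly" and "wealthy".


Comparing character by character (same length = 7):
  Pos 0: 's' vs 'w' !=
  Pos 1: 'h' vs 'e' !=
  Pos 2: 'o' vs 'a' !=
  Pos 3: 'r' vs 'l' !=
  Pos 4: 't' vs 't' =
  Pos 5: 'l' vs 'h' !=
  Pos 6: 'y' vs 'y' =
Hamming distance = 5


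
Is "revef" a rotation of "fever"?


Word: "fever", Candidate: "revef"
Method: check if candidate is substring of word+word
"feverfever" contains "revef"? No
Is rotation = No


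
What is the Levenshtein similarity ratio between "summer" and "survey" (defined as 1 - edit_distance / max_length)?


Word 1: "summer" (length 6)
Word 2: "survey" (length 6)
One optimal edit sequence:
  1. keep 's'
  2. keep 'u'
  3. substitute 'm' -> 'r'  (+1)
  4. substitute 'm' -> 'v'  (+1)
  5. keep 'e'
  6. substitute 'r' -> 'y'  (+1)
Edit distance = 3
Max length = max(6, 6) = 6
Similarity = 1 - 3/6
= 0.5000


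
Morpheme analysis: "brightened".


Word: "brightened"
Morphemes: bright | -en | -ed
Each morpheme carries meaning
= 3 morphemes


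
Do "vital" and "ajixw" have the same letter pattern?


Pattern of "vital": [0, 1, 2, 3, 4]
Pattern of "ajixw": [0, 1, 2, 3, 4]
Patterns match
Same pattern = Yes


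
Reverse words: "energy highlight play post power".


Original: "energy highlight play post power"
Words (1..n): energy | highlight | play | post | power
Reversed (n..1): power | post | play | highlight | energy
Result = "power post play highlight energy"


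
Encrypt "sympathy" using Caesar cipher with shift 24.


Word: "sympathy"
Shift: 24
Each letter → (letter + shift) mod 26:
  's' (18) + 24 = 16 → 'q'
  'y' (24) + 24 = 22 → 'w'
  'm' (12) + 24 = 10 → 'k'
  'p' (15) + 24 = 13 → 'n'
  'a' (0) + 24 = 24 → 'y'
  't' (19) + 24 = 17 → 'r'
  'h' (7) + 24 = 5 → 'f'
  'y' (24) + 24 = 22 → 'w'
Result = "qwknyrfw"


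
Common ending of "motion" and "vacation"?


Word 1: "motion"
Word 2: "vacation"
Comparing from end:
  Pos -1: 'n' == 'n'
  Pos -2: 'o' == 'o'
  Pos -3: 'i' == 'i'
  Pos -4: 't' == 't'
  Pos -5: 'o' != 'a' (stop)
LCS = "tion" (length 4)


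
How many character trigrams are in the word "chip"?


Word: "chip" (length 4)
Number of 3-grams = length - 3 + 1 = 4 - 3 + 1
= 2


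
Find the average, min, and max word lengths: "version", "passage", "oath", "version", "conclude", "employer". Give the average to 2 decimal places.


Lengths: "version"=7, "passage"=7, "oath"=4, "version"=7, "conclude"=8, "employer"=8
Sum = 41, Count = 6
Average = 41/6 = 6.83
= avg=6.83, min=4, max=8


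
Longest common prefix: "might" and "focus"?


Word 1: "might"
Word 2: "focus"
Comparing from start:
  Pos 0: 'm' != 'f' (stop)
LCP = "" (length 0)


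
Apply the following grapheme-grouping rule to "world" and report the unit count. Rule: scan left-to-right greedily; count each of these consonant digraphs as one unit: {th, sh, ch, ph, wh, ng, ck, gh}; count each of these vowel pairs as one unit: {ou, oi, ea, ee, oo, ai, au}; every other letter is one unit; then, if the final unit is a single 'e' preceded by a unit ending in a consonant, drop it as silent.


Word: "world" (5 letters)
Left-to-right scan:
  [1] 'w' (letter)
  [2] 'o' (letter)
  [3] 'r' (letter)
  [4] 'l' (letter)
  [5] 'd' (letter)
Units from scan: 5
Sound units = 5 units


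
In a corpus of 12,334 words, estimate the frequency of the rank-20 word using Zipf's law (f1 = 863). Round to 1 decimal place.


Zipf's law: f(r) = f(1) / r
f(1) = 863
f(20) = 863 / 20
= 43.2 occurrences


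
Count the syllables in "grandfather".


Word: "grandfather"
Syllable breakdown: grand / fa / ther
Counting: 3 parts
= 3 syllables


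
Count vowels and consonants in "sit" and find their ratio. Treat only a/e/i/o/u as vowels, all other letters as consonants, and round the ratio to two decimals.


Word: "sit"
Vowels (a,e,i,o,u): 1
Consonants: 2
Ratio = 1/2
= 0.50


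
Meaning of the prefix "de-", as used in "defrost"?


Prefix: de-
Example: defrost (de- + frost)
Meaning = remove / reverse


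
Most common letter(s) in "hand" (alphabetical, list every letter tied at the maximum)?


Word: "hand"
Letter counts:
  'a': 1
  'd': 1
  'h': 1
  'n': 1
Maximum count = 1
Most frequent = 'a', 'd', 'h', 'n' (1 time each)


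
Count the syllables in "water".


Word: "water"
Syllable breakdown: wa | ter
Counting: 2 parts
= 2 syllables


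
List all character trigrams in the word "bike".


Word: "bike" (length 4)
Number of trigrams = 4 - 3 + 1 = 2
  Position 0: "bik"
  Position 1: "ike"
Trigrams = "bik", "ike"


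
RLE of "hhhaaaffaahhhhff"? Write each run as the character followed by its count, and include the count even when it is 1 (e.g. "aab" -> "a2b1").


String: "hhhaaaffaahhhhff"
Scanning for consecutive runs:
  'h' x 3
  'a' x 3
  'f' x 2
  'a' x 2
  'h' x 4
  'f' x 2
RLE = "h3a3f2a2h4f2"


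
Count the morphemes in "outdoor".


Word: "outdoor"
Morphemes: out- | door
Each morpheme carries meaning
= 2 morphemes


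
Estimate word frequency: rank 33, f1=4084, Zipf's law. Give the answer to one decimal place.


Zipf's law: f(r) = f(1) / r
f(1) = 4084
f(33) = 4084 / 33
= 123.8 occurrences


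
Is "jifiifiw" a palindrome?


Word: "jifiifiw"
Reversed: "wifiifij"
Forward == Backward? jifiifiw != wifiifij
Palindrome = No


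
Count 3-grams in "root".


Word: "root" (length 4)
Number of 3-grams = length - 3 + 1 = 4 - 3 + 1
= 2


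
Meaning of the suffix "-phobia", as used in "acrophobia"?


Suffix: -phobia
As in: acrophobia -> acro- + -phobia
Meaning = fear of


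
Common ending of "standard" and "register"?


Word 1: "standard"
Word 2: "register"
Comparing from end:
  Pos -1: 'd' != 'r' (stop)
LCS = "" (length 0)


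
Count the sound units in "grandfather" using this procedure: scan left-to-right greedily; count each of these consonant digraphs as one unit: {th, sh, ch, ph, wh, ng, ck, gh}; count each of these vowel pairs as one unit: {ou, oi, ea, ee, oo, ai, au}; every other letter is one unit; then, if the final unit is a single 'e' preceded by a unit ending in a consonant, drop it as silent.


Word: "grandfather" (11 letters)
Left-to-right scan:
  (1) 'g' (letter)
  (2) 'r' (letter)
  (3) 'a' (letter)
  (4) 'n' (letter)
  (5) 'd' (letter)
  (6) 'f' (letter)
  (7) 'a' (letter)
  (8) 'th' (digraph)
  (9) 'e' (letter)
  (10) 'r' (letter)
Units from scan: 10
Sound units = 10 units


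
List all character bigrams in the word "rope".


Word: "rope" (length 4)
Number of bigrams = 4 - 2 + 1 = 3
  Position 0: "ro"
  Position 1: "op"
  Position 2: "pe"
Bigrams = "ro", "op", "pe"


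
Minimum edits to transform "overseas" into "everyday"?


Word 1: "overseas" (length 8)
Word 2: "everyday" (length 8)
One optimal edit sequence (insert/delete/substitute each cost 1):
  1. substitute 'o' -> 'e'  (+1)
  2. keep 'v'
  3. keep 'e'
  4. keep 'r'
  5. substitute 's' -> 'y'  (+1)
  6. substitute 'e' -> 'd'  (+1)
  7. keep 'a'
  8. substitute 's' -> 'y'  (+1)
Total edit operations: 4
Edit distance = 4


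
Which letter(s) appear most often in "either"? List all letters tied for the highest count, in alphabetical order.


Word: "either"
Letter counts:
  'e': 2
  'h': 1
  'i': 1
  'r': 1
  't': 1
Maximum count = 2
Most frequent = 'e' (2 times each)


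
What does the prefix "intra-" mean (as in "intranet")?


Prefix: intra-
Example: intranet (intra- + net)
Meaning = within


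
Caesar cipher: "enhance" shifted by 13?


Word: "enhance"
Shift: 13
Each letter → (letter + shift) mod 26:
  'e' (4) + 13 = 17 → 'r'
  'n' (13) + 13 = 0 → 'a'
  'h' (7) + 13 = 20 → 'u'
  'a' (0) + 13 = 13 → 'n'
  'n' (13) + 13 = 0 → 'a'
  'c' (2) + 13 = 15 → 'p'
  'e' (4) + 13 = 17 → 'r'
Result = "raunapr"


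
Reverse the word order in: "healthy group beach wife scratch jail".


Original: "healthy group beach wife scratch jail"
Words (1..n): healthy | group | beach | wife | scratch | jail
Reversed (n..1): jail | scratch | wife | beach | group | healthy
Result = "jail scratch wife beach group healthy"


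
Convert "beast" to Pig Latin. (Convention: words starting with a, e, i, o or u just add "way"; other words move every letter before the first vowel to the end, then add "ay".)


Word: "beast"
Starts with consonant(s) → move to end, add 'ay'
Consonant cluster: "b"
Pig Latin = "eastbay"


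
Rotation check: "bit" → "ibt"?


Word: "bit", Candidate: "ibt"
Method: check if candidate is substring of word+word
"bitbit" contains "ibt"? No
Is rotation = No


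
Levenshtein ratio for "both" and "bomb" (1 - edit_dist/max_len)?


Word 1: "both" (length 4)
Word 2: "bomb" (length 4)
One optimal edit sequence:
  1. keep 'b'
  2. keep 'o'
  3. substitute 't' -> 'm'  (+1)
  4. substitute 'h' -> 'b'  (+1)
Edit distance = 2
Max length = max(4, 4) = 4
Similarity = 1 - 2/4
= 0.5000


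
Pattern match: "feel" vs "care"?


Pattern of "feel": [0, 1, 1, 2]
Pattern of "care": [0, 1, 2, 3]
Patterns do not match
Same pattern = No


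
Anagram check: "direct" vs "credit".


Word 1: "direct" → sorted: cdeirt
Word 2: "credit" → sorted: cdeirt
Same letters? cdeirt == cdeirt
Anagram = Yes


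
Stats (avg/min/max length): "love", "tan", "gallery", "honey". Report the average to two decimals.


Lengths: "love"=4, "tan"=3, "gallery"=7, "honey"=5
Sum = 19, Count = 4
Average = 19/4 = 4.75
= avg=4.75, min=3, max=7


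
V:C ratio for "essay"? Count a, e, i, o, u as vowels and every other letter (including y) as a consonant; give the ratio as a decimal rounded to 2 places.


Word: "essay"
Vowels (a,e,i,o,u): 2
Consonants: 3
Ratio = 2/3
= 0.67


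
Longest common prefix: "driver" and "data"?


Word 1: "driver"
Word 2: "data"
Comparing from start:
  Pos 0: 'd' == 'd'
  Pos 1: 'r' != 'a' (stop)
LCP = "d" (length 1)


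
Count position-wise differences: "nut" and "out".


Comparing character by character (same length = 3):
  Pos 0: 'n' vs 'o' !=
  Pos 1: 'u' vs 'u' =
  Pos 2: 't' vs 't' =
Hamming distance = 1


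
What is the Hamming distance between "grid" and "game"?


Comparing character by character (same length = 4):
  Pos 0: 'g' vs 'g' =
  Pos 1: 'r' vs 'a' !=
  Pos 2: 'i' vs 'm' !=
  Pos 3: 'd' vs 'e' !=
Hamming distance = 3


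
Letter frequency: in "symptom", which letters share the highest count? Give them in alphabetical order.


Word: "symptom"
Letter counts:
  'm': 2
  'o': 1
  'p': 1
  's': 1
  't': 1
  'y': 1
Maximum count = 2
Most frequent = 'm' (2 times each)


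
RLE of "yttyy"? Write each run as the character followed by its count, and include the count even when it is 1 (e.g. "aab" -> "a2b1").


String: "yttyy"
Scanning for consecutive runs:
  'y' x 1
  't' x 2
  'y' x 2
RLE = "y1t2y2"


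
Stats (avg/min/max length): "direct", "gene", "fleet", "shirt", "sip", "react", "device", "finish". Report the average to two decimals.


Lengths: "direct"=6, "gene"=4, "fleet"=5, "shirt"=5, "sip"=3, "react"=5, "device"=6, "finish"=6
Sum = 40, Count = 8
Average = 40/8 = 5.00
= avg=5.00, min=3, max=6


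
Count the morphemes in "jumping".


Word: "jumping"
Morphemes: jump / -ing
Each morpheme carries meaning
= 2 morphemes


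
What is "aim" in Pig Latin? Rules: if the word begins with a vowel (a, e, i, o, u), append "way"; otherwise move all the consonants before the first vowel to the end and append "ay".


Word: "aim"
Starts with vowel → add 'way'
Pig Latin = "aimway"


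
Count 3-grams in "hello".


Word: "hello" (length 5)
Number of 3-grams = length - 3 + 1 = 5 - 3 + 1
= 3


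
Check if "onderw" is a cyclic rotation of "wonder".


Word: "wonder", Candidate: "onderw"
Method: check if candidate is substring of word+word
"wonderwonder" contains "onderw"? Yes
Is rotation = Yes


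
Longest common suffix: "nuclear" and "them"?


Word 1: "nuclear"
Word 2: "them"
Comparing from end:
  Pos -1: 'r' != 'm' (stop)
LCS = "" (length 0)


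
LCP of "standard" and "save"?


Word 1: "standard"
Word 2: "save"
Comparing from start:
  Pos 0: 's' == 's'
  Pos 1: 't' != 'a' (stop)
LCP = "s" (length 1)


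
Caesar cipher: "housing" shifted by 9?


Word: "housing"
Shift: 9
Each letter → (letter + shift) mod 26:
  'h' (7) + 9 = 16 → 'q'
  'o' (14) + 9 = 23 → 'x'
  'u' (20) + 9 = 3 → 'd'
  's' (18) + 9 = 1 → 'b'
  'i' (8) + 9 = 17 → 'r'
  'n' (13) + 9 = 22 → 'w'
  'g' (6) + 9 = 15 → 'p'
Result = "qxdbrwp"


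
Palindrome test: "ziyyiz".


Word: "ziyyiz"
Reversed: "ziyyiz"
Forward == Backward? ziyyiz == ziyyiz
Palindrome = Yes


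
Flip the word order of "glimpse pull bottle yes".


Original: "glimpse pull bottle yes"
Words (1..n): glimpse | pull | bottle | yes
Reversed (n..1): yes | bottle | pull | glimpse
Result = "yes bottle pull glimpse"


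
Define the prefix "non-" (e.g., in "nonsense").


Prefix: non-
Example: nonsense (non- + sense)
Meaning = not


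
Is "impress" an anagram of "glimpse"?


Word 1: "glimpse" → sorted: egilmps
Word 2: "impress" → sorted: eimprss
Same letters? egilmps != eimprss
Anagram = No


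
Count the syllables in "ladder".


Word: "ladder"
Syllable breakdown: lad-der
Counting: 2 parts
= 2 syllables


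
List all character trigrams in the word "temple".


Word: "temple" (length 6)
Number of trigrams = 6 - 3 + 1 = 4
  Position 0: "tem"
  Position 1: "emp"
  Position 2: "mpl"
  Position 3: "ple"
Trigrams = "tem", "emp", "mpl", "ple"


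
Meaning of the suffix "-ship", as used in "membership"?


Suffix: -ship
As in: membership -> member + -ship
Meaning = state / position


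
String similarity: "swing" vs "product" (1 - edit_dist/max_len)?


Word 1: "swing" (length 5)
Word 2: "product" (length 7)
One optimal edit sequence:
  1. insert 'p'  (+1)
  2. insert 'r'  (+1)
  3. substitute 's' -> 'o'  (+1)
  4. substitute 'w' -> 'd'  (+1)
  5. substitute 'i' -> 'u'  (+1)
  6. substitute 'n' -> 'c'  (+1)
  7. substitute 'g' -> 't'  (+1)
Edit distance = 7
Max length = max(5, 7) = 7
Similarity = 1 - 7/7
= 0.0000


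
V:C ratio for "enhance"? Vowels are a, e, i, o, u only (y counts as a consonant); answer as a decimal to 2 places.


Word: "enhance"
Vowels (a,e,i,o,u): 3
Consonants: 4
Ratio = 3/4
= 0.75


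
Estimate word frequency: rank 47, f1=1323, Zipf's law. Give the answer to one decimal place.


Zipf's law: f(r) = f(1) / r
f(1) = 1323
f(47) = 1323 / 47
= 28.1 occurrences


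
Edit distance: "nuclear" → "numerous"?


Word 1: "nuclear" (length 7)
Word 2: "numerous" (length 8)
One optimal edit sequence (insert/delete/substitute each cost 1):
  1. keep 'n'
  2. keep 'u'
  3. insert 'm'  (+1)
  4. substitute 'c' -> 'e'  (+1)
  5. substitute 'l' -> 'r'  (+1)
  6. substitute 'e' -> 'o'  (+1)
  7. substitute 'a' -> 'u'  (+1)
  8. substitute 'r' -> 's'  (+1)
Total edit operations: 6
Edit distance = 6


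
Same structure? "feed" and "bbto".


Pattern of "feed": [0, 1, 1, 2]
Pattern of "bbto": [0, 0, 1, 2]
Patterns do not match
Same pattern = No


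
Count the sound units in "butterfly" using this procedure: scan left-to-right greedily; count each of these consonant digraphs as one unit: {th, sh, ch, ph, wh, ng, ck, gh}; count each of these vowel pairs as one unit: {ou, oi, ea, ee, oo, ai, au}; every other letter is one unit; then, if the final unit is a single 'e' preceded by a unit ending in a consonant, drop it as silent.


Word: "butterfly" (9 letters)
Left-to-right scan:
  (1) 'b' (letter)
  (2) 'u' (letter)
  (3) 't' (letter)
  (4) 't' (letter)
  (5) 'e' (letter)
  (6) 'r' (letter)
  (7) 'f' (letter)
  (8) 'l' (letter)
  (9) 'y' (letter)
Units from scan: 9
Sound units = 9 units


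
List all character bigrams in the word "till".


Word: "till" (length 4)
Number of bigrams = 4 - 2 + 1 = 3
  Position 0: "ti"
  Position 1: "il"
  Position 2: "ll"
Bigrams = "ti", "il", "ll"


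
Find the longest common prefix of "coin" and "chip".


Word 1: "coin"
Word 2: "chip"
Comparing from start:
  Pos 0: 'c' == 'c'
  Pos 1: 'o' != 'h' (stop)
LCP = "c" (length 1)


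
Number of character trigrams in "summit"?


Word: "summit" (length 6)
Number of 3-grams = length - 3 + 1 = 6 - 3 + 1
= 4


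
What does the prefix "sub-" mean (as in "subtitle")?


Prefix: sub-
Example: subtitle (sub- + title)
Meaning = under / below


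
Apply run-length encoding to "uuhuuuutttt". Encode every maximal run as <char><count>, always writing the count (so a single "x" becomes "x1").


String: "uuhuuuutttt"
Scanning for consecutive runs:
  'u' x 2
  'h' x 1
  'u' x 4
  't' x 4
RLE = "u2h1u4t4"


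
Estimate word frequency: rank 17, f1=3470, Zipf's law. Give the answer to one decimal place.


Zipf's law: f(r) = f(1) / r
f(1) = 3470
f(17) = 3470 / 17
= 204.1 occurrences


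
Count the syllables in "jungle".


Word: "jungle"
Syllable breakdown: jun / gle
Counting: 2 parts
= 2 syllables


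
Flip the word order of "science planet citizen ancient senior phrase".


Original: "science planet citizen ancient senior phrase"
Words (1..n): science | planet | citizen | ancient | senior | phrase
Reversed (n..1): phrase | senior | ancient | citizen | planet | science
Result = "phrase senior ancient citizen planet science"


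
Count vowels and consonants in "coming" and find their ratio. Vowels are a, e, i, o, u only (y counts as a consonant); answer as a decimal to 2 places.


Word: "coming"
Vowels (a,e,i,o,u): 2
Consonants: 4
Ratio = 2/4
= 0.50


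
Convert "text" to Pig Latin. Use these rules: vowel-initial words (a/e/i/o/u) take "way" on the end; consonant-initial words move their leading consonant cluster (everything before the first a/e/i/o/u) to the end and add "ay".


Word: "text"
Starts with consonant(s) → move to end, add 'ay'
Consonant cluster: "t"
Pig Latin = "exttay"


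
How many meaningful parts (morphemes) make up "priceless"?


Word: "priceless"
Morphemes: price | -less
Each morpheme carries meaning
= 2 morphemes


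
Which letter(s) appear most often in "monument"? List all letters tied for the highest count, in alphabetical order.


Word: "monument"
Letter counts:
  'e': 1
  'm': 2
  'n': 2
  'o': 1
  't': 1
  'u': 1
Maximum count = 2
Most frequent = 'm', 'n' (2 times each)


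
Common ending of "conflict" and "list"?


Word 1: "conflict"
Word 2: "list"
Comparing from end:
  Pos -1: 't' == 't'
  Pos -2: 'c' != 's' (stop)
LCS = "t" (length 1)


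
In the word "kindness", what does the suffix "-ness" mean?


Suffix: -ness
Example: kindness (kind + -ness)
Meaning = state of being


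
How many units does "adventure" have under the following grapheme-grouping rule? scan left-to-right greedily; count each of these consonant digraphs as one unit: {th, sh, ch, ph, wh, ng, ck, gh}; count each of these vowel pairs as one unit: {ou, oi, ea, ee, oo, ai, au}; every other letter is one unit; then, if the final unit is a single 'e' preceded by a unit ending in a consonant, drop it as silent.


Word: "adventure" (9 letters)
Left-to-right scan:
  1. 'a' (letter)
  2. 'd' (letter)
  3. 'v' (letter)
  4. 'e' (letter)
  5. 'n' (letter)
  6. 't' (letter)
  7. 'u' (letter)
  8. 'r' (letter)
  9. 'e' (letter)
Units from scan: 9
Final unit is 'e' after a consonant -> drop as silent (-1)
Sound units = 8 units


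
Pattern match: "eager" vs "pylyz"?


Pattern of "eager": [0, 1, 2, 0, 3]
Pattern of "pylyz": [0, 1, 2, 1, 3]
Patterns do not match
Same pattern = No


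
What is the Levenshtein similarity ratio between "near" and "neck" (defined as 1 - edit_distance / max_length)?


Word 1: "near" (length 4)
Word 2: "neck" (length 4)
One optimal edit sequence:
  1. keep 'n'
  2. keep 'e'
  3. substitute 'a' -> 'c'  (+1)
  4. substitute 'r' -> 'k'  (+1)
Edit distance = 2
Max length = max(4, 4) = 4
Similarity = 1 - 2/4
= 0.5000


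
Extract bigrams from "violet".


Word: "violet" (length 6)
Number of bigrams = 6 - 2 + 1 = 5
  Position 0: "vi"
  Position 1: "io"
  Position 2: "ol"
  Position 3: "le"
  Position 4: "et"
Bigrams = "vi", "io", "ol", "le", "et"


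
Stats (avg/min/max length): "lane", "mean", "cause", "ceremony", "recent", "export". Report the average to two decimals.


Lengths: "lane"=4, "mean"=4, "cause"=5, "ceremony"=8, "recent"=6, "export"=6
Sum = 33, Count = 6
Average = 33/6 = 5.50
= avg=5.50, min=4, max=8


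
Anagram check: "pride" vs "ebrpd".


Word 1: "pride" → sorted: deipr
Word 2: "ebrpd" → sorted: bdepr
Same letters? deipr != bdepr
Anagram = No


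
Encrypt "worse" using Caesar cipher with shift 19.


Word: "worse"
Shift: 19
Each letter → (letter + shift) mod 26:
  'w' (22) + 19 = 15 → 'p'
  'o' (14) + 19 = 7 → 'h'
  'r' (17) + 19 = 10 → 'k'
  's' (18) + 19 = 11 → 'l'
  'e' (4) + 19 = 23 → 'x'
Result = "phklx"


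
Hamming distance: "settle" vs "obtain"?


Comparing character by character (same length = 6):
  Pos 0: 's' vs 'o' !=
  Pos 1: 'e' vs 'b' !=
  Pos 2: 't' vs 't' =
  Pos 3: 't' vs 'a' !=
  Pos 4: 'l' vs 'i' !=
  Pos 5: 'e' vs 'n' !=
Hamming distance = 5


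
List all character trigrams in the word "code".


Word: "code" (length 4)
Number of trigrams = 4 - 3 + 1 = 2
  Position 0: "cod"
  Position 1: "ode"
Trigrams = "cod", "ode"


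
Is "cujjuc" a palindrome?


Word: "cujjuc"
Reversed: "cujjuc"
Forward == Backward? cujjuc == cujjuc
Palindrome = Yes


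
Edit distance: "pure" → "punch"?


Word 1: "pure" (length 4)
Word 2: "punch" (length 5)
One optimal edit sequence (insert/delete/substitute each cost 1):
  1. keep 'p'
  2. keep 'u'
  3. insert 'n'  (+1)
  4. substitute 'r' -> 'c'  (+1)
  5. substitute 'e' -> 'h'  (+1)
Total edit operations: 3
Edit distance = 3


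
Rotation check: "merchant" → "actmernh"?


Word: "merchant", Candidate: "actmernh"
Method: check if candidate is substring of word+word
"merchantmerchant" contains "actmernh"? No
Is rotation = No


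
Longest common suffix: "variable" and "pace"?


Word 1: "variable"
Word 2: "pace"
Comparing from end:
  Pos -1: 'e' == 'e'
  Pos -2: 'l' != 'c' (stop)
LCS = "e" (length 1)


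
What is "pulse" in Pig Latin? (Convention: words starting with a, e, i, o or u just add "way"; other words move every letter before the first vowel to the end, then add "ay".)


Word: "pulse"
Starts with consonant(s) → move to end, add 'ay'
Consonant cluster: "p"
Pig Latin = "ulsepay"


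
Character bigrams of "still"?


Word: "still" (length 5)
Number of bigrams = 5 - 2 + 1 = 4
  Position 0: "st"
  Position 1: "ti"
  Position 2: "il"
  Position 3: "ll"
Bigrams = "st", "ti", "il", "ll"


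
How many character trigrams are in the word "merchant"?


Word: "merchant" (length 8)
Number of 3-grams = length - 3 + 1 = 8 - 3 + 1
= 6


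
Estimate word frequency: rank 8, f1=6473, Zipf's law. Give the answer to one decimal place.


Zipf's law: f(r) = f(1) / r
f(1) = 6473
f(8) = 6473 / 8
= 809.1 occurrences


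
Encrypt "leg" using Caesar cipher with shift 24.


Word: "leg"
Shift: 24
Each letter → (letter + shift) mod 26:
  'l' (11) + 24 = 9 → 'j'
  'e' (4) + 24 = 2 → 'c'
  'g' (6) + 24 = 4 → 'e'
Result = "jce"


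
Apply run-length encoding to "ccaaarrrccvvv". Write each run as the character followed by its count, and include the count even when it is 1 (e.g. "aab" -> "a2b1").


String: "ccaaarrrccvvv"
Scanning for consecutive runs:
  'c' x 2
  'a' x 3
  'r' x 3
  'c' x 2
  'v' x 3
RLE = "c2a3r3c2v3"


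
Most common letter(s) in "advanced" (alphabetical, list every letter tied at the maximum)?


Word: "advanced"
Letter counts:
  'a': 2
  'c': 1
  'd': 2
  'e': 1
  'n': 1
  'v': 1
Maximum count = 2
Most frequent = 'a', 'd' (2 times each)


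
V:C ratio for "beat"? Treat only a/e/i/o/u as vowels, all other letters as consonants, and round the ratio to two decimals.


Word: "beat"
Vowels (a,e,i,o,u): 2
Consonants: 2
Ratio = 2/2
= 1.00


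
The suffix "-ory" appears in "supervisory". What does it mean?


Suffix: -ory
As in: supervisory -> supervise + -ory, with a spelling change
Meaning = relating to / place for


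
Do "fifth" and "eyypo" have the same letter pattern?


Pattern of "fifth": [0, 1, 0, 2, 3]
Pattern of "eyypo": [0, 1, 1, 2, 3]
Patterns do not match
Same pattern = No


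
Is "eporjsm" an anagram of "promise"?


Word 1: "promise" → sorted: eimoprs
Word 2: "eporjsm" → sorted: ejmoprs
Same letters? eimoprs != ejmoprs
Anagram = No


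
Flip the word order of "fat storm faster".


Original: "fat storm faster"
Words (1..n): fat | storm | faster
Reversed (n..1): faster | storm | fat
Result = "faster storm fat"


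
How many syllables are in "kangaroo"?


Word: "kangaroo"
Syllable breakdown: kan | ga | roo
Counting: 3 parts
= 3 syllables


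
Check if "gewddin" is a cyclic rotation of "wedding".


Word: "wedding", Candidate: "gewddin"
Method: check if candidate is substring of word+word
"weddingwedding" contains "gewddin"? No
Is rotation = No


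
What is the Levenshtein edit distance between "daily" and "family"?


Word 1: "daily" (length 5)
Word 2: "family" (length 6)
One optimal edit sequence (insert/delete/substitute each cost 1):
  1. substitute 'd' -> 'f'  (+1)
  2. keep 'a'
  3. insert 'm'  (+1)
  4. keep 'i'
  5. keep 'l'
  6. keep 'y'
Total edit operations: 2
Edit distance = 2


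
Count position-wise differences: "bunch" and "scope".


Comparing character by character (same length = 5):
  Pos 0: 'b' vs 's' !=
  Pos 1: 'u' vs 'c' !=
  Pos 2: 'n' vs 'o' !=
  Pos 3: 'c' vs 'p' !=
  Pos 4: 'h' vs 'e' !=
Hamming distance = 5


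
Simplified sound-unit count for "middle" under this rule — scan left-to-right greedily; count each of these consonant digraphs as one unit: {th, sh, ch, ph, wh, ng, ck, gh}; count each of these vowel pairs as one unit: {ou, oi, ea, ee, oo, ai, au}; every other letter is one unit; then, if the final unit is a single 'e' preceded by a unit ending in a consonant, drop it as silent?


Word: "middle" (6 letters)
Left-to-right scan:
  1. 'm' (letter)
  2. 'i' (letter)
  3. 'd' (letter)
  4. 'd' (letter)
  5. 'l' (letter)
  6. 'e' (letter)
Units from scan: 6
Final unit is 'e' after a consonant -> drop as silent (-1)
Sound units = 5 units


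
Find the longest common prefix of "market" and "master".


Word 1: "market"
Word 2: "master"
Comparing from start:
  Pos 0: 'm' == 'm'
  Pos 1: 'a' == 'a'
  Pos 2: 'r' != 's' (stop)
LCP = "ma" (length 2)


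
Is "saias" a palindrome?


Word: "saias"
Reversed: "saias"
Forward == Backward? saias == saias
Palindrome = Yes


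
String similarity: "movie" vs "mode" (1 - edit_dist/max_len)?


Word 1: "movie" (length 5)
Word 2: "mode" (length 4)
One optimal edit sequence:
  1. keep 'm'
  2. keep 'o'
  3. delete 'v'  (+1)
  4. substitute 'i' -> 'd'  (+1)
  5. keep 'e'
Edit distance = 2
Max length = max(5, 4) = 5
Similarity = 1 - 2/5
= 0.6000


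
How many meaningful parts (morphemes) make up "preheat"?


Word: "preheat"
Morphemes: pre- | heat
Each morpheme carries meaning
= 2 morphemes


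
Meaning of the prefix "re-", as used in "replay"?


Prefix: re-
Example: replay = re- + play
Meaning = again


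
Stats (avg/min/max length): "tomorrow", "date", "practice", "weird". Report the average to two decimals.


Lengths: "tomorrow"=8, "date"=4, "practice"=8, "weird"=5
Sum = 25, Count = 4
Average = 25/4 = 6.25
= avg=6.25, min=4, max=8


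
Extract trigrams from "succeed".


Word: "succeed" (length 7)
Number of trigrams = 7 - 3 + 1 = 5
  Position 0: "suc"
  Position 1: "ucc"
  Position 2: "cce"
  Position 3: "cee"
  Position 4: "eed"
Trigrams = "suc", "ucc", "cce", "cee", "eed"


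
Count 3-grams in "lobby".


Word: "lobby" (length 5)
Number of 3-grams = length - 3 + 1 = 5 - 3 + 1
= 3


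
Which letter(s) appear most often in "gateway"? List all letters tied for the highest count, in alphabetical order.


Word: "gateway"
Letter counts:
  'a': 2
  'e': 1
  'g': 1
  't': 1
  'w': 1
  'y': 1
Maximum count = 2
Most frequent = 'a' (2 times each)


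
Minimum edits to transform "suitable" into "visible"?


Word 1: "suitable" (length 8)
Word 2: "visible" (length 7)
One optimal edit sequence (insert/delete/substitute each cost 1):
  1. delete 's'  (+1)
  2. substitute 'u' -> 'v'  (+1)
  3. keep 'i'
  4. substitute 't' -> 's'  (+1)
  5. substitute 'a' -> 'i'  (+1)
  6. keep 'b'
  7. keep 'l'
  8. keep 'e'
Total edit operations: 4
Edit distance = 4


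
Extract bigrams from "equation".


Word: "equation" (length 8)
Number of bigrams = 8 - 2 + 1 = 7
  Position 0: "eq"
  Position 1: "qu"
  Position 2: "ua"
  Position 3: "at"
  Position 4: "ti"
  Position 5: "io"
  Position 6: "on"
Bigrams = "eq", "qu", "ua", "at", "ti", "io", "on"


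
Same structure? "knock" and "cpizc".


Pattern of "knock": [0, 1, 2, 3, 0]
Pattern of "cpizc": [0, 1, 2, 3, 0]
Patterns match
Same pattern = Yes


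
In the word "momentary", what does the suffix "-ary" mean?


Suffix: -ary
As in: momentary -> moment + -ary
Meaning = relating to


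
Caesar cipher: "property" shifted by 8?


Word: "property"
Shift: 8
Each letter → (letter + shift) mod 26:
  'p' (15) + 8 = 23 → 'x'
  'r' (17) + 8 = 25 → 'z'
  'o' (14) + 8 = 22 → 'w'
  'p' (15) + 8 = 23 → 'x'
  'e' (4) + 8 = 12 → 'm'
  'r' (17) + 8 = 25 → 'z'
  't' (19) + 8 = 1 → 'b'
  'y' (24) + 8 = 6 → 'g'
Result = "xzwxmzbg"


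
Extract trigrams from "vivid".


Word: "vivid" (length 5)
Number of trigrams = 5 - 3 + 1 = 3
  Position 0: "viv"
  Position 1: "ivi"
  Position 2: "vid"
Trigrams = "viv", "ivi", "vid"


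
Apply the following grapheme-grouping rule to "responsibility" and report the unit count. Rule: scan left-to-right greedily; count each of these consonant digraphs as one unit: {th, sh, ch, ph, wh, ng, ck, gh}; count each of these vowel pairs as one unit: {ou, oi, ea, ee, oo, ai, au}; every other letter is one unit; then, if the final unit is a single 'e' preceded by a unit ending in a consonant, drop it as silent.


Word: "responsibility" (14 letters)
Left-to-right scan:
  (1) 'r' (letter)
  (2) 'e' (letter)
  (3) 's' (letter)
  (4) 'p' (letter)
  (5) 'o' (letter)
  (6) 'n' (letter)
  (7) 's' (letter)
  (8) 'i' (letter)
  (9) 'b' (letter)
  (10) 'i' (letter)
  (11) 'l' (letter)
  (12) 'i' (letter)
  (13) 't' (letter)
  (14) 'y' (letter)
Units from scan: 14
Sound units = 14 units


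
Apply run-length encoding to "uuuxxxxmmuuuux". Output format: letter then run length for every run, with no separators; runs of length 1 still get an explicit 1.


String: "uuuxxxxmmuuuux"
Scanning for consecutive runs:
  'u' x 3
  'x' x 4
  'm' x 2
  'u' x 4
  'x' x 1
RLE = "u3x4m2u4x1"


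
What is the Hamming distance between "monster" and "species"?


Comparing character by character (same length = 7):
  Pos 0: 'm' vs 's' !=
  Pos 1: 'o' vs 'p' !=
  Pos 2: 'n' vs 'e' !=
  Pos 3: 's' vs 'c' !=
  Pos 4: 't' vs 'i' !=
  Pos 5: 'e' vs 'e' =
  Pos 6: 'r' vs 's' !=
Hamming distance = 6


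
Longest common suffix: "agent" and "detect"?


Word 1: "agent"
Word 2: "detect"
Comparing from end:
  Pos -1: 't' == 't'
  Pos -2: 'n' != 'c' (stop)
LCS = "t" (length 1)


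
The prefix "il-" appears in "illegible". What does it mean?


Prefix: il-
As in: illegible -> il- + legible
Meaning = not


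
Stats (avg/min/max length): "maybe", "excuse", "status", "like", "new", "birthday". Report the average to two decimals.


Lengths: "maybe"=5, "excuse"=6, "status"=6, "like"=4, "new"=3, "birthday"=8
Sum = 32, Count = 6
Average = 32/6 = 5.33
= avg=5.33, min=3, max=8


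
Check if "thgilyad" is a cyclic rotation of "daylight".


Word: "daylight", Candidate: "thgilyad"
Method: check if candidate is substring of word+word
"daylightdaylight" contains "thgilyad"? No
Is rotation = No


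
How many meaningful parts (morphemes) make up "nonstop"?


Word: "nonstop"
Morphemes: non- / stop
Each morpheme carries meaning
= 2 morphemes


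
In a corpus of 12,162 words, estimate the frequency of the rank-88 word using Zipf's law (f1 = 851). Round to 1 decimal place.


Zipf's law: f(r) = f(1) / r
f(1) = 851
f(88) = 851 / 88
= 9.7 occurrences


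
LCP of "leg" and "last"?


Word 1: "leg"
Word 2: "last"
Comparing from start:
  Pos 0: 'l' == 'l'
  Pos 1: 'e' != 'a' (stop)
LCP = "l" (length 1)


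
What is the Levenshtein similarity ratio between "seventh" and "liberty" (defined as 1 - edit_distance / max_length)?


Word 1: "seventh" (length 7)
Word 2: "liberty" (length 7)
One optimal edit sequence:
  1. substitute 's' -> 'l'  (+1)
  2. substitute 'e' -> 'i'  (+1)
  3. substitute 'v' -> 'b'  (+1)
  4. keep 'e'
  5. substitute 'n' -> 'r'  (+1)
  6. keep 't'
  7. substitute 'h' -> 'y'  (+1)
Edit distance = 5
Max length = max(7, 7) = 7
Similarity = 1 - 5/7
= 0.2857


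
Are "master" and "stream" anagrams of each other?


Word 1: "master" → sorted: aemrst
Word 2: "stream" → sorted: aemrst
Same letters? aemrst == aemrst
Anagram = Yes


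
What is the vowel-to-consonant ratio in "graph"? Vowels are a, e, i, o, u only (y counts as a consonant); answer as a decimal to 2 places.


Word: "graph"
Vowels (a,e,i,o,u): 1
Consonants: 4
Ratio = 1/4
= 0.25


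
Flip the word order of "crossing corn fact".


Original: "crossing corn fact"
Words (1..n): crossing | corn | fact
Reversed (n..1): fact | corn | crossing
Result = "fact corn crossing"


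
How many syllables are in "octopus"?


Word: "octopus"
Syllable breakdown: oc / to / pus
Counting: 3 parts
= 3 syllables


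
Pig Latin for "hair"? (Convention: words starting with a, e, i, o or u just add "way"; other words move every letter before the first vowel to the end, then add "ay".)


Word: "hair"
Starts with consonant(s) → move to end, add 'ay'
Consonant cluster: "h"
Pig Latin = "airhay"
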